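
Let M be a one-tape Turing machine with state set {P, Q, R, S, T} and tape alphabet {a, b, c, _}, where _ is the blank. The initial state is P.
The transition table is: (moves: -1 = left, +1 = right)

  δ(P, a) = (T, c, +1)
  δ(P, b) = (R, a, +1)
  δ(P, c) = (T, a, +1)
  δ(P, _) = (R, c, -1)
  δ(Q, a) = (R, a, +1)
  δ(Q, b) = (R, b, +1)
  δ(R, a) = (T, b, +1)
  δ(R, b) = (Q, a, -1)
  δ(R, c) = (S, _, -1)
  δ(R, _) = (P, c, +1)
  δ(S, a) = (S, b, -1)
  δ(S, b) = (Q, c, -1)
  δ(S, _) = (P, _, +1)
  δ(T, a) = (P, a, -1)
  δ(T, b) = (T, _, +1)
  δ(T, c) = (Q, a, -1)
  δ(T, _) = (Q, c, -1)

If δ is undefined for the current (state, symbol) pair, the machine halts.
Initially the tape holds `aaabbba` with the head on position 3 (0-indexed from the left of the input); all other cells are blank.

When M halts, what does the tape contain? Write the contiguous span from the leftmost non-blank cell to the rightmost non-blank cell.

P | _aaa[b]bba_   read b → write a, move +1, go to R
R | _aaaa[b]ba_   read b → write a, move -1, go to Q
Q | _aaa[a]aba_   read a → write a, move +1, go to R
R | _aaaa[a]ba_   read a → write b, move +1, go to T
T | _aaaab[b]a_   read b → write _, move +1, go to T
T | _aaaab_[a]_   read a → write a, move -1, go to P
P | _aaaab[_]a_   read _ → write c, move -1, go to R
R | _aaaa[b]ca_   read b → write a, move -1, go to Q
Q | _aaa[a]aca_   read a → write a, move +1, go to R
R | _aaaa[a]ca_   read a → write b, move +1, go to T
T | _aaaab[c]a_   read c → write a, move -1, go to Q
Q | _aaaa[b]aa_   read b → write b, move +1, go to R
R | _aaaab[a]a_   read a → write b, move +1, go to T
T | _aaaabb[a]_   read a → write a, move -1, go to P
P | _aaaab[b]a_   read b → write a, move +1, go to R
R | _aaaaba[a]_   read a → write b, move +1, go to T
T | _aaaabab[_]   read _ → write c, move -1, go to Q
Q | _aaaaba[b]c   read b → write b, move +1, go to R
R | _aaaabab[c]   read c → write _, move -1, go to S
S | _aaaaba[b]_   read b → write c, move -1, go to Q
Q | _aaaab[a]c_   read a → write a, move +1, go to R
R | _aaaaba[c]_   read c → write _, move -1, go to S
S | _aaaab[a]__   read a → write b, move -1, go to S
S | _aaaa[b]b__   read b → write c, move -1, go to Q
Q | _aaa[a]cb__   read a → write a, move +1, go to R
R | _aaaa[c]b__   read c → write _, move -1, go to S
S | _aaa[a]_b__   read a → write b, move -1, go to S
S | _aa[a]b_b__   read a → write b, move -1, go to S
S | _a[a]bb_b__   read a → write b, move -1, go to S
S | _[a]bbb_b__   read a → write b, move -1, go to S
S | [_]bbbb_b__   read _ → write _, move +1, go to P
P | _[b]bbb_b__   read b → write a, move +1, go to R
R | _a[b]bb_b__   read b → write a, move -1, go to Q
Q | _[a]abb_b__   read a → write a, move +1, go to R
R | _a[a]bb_b__   read a → write b, move +1, go to T
T | _ab[b]b_b__   read b → write _, move +1, go to T
T | _ab_[b]_b__   read b → write _, move +1, go to T
T | _ab__[_]b__   read _ → write c, move -1, go to Q
Q | _ab_[_]cb__
The non-blank tape span at halt is ab__cb.

ab__cb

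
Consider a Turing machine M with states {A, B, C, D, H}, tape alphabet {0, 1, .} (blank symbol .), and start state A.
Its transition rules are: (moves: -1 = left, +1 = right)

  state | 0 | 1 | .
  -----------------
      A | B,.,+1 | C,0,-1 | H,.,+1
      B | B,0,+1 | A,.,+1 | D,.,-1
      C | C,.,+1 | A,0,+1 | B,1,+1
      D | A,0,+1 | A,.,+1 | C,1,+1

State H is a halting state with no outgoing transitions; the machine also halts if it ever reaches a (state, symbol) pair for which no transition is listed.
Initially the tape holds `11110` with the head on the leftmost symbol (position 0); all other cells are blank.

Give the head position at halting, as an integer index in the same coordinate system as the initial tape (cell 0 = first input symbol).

7

A | .[1]1110...   read 1 → write 0, move -1, go to C
C | [.]01110...   read . → write 1, move +1, go to B
B | 1[0]1110...   read 0 → write 0, move +1, go to B
B | 10[1]110...   read 1 → write ., move +1, go to A
A | 10.[1]10...   read 1 → write 0, move -1, go to C
C | 10[.]010...   read . → write 1, move +1, go to B
B | 101[0]10...   read 0 → write 0, move +1, go to B
B | 1010[1]0...   read 1 → write ., move +1, go to A
A | 1010.[0]...   read 0 → write ., move +1, go to B
B | 1010..[.]..   read . → write ., move -1, go to D
D | 1010.[.]...   read . → write 1, move +1, go to C
C | 1010.1[.]..   read . → write 1, move +1, go to B
B | 1010.11[.].   read . → write ., move -1, go to D
D | 1010.1[1]..   read 1 → write ., move +1, go to A
A | 1010.1.[.].   read . → write ., move +1, go to H
H | 1010.1..[.]
At halt the head is at cell 7.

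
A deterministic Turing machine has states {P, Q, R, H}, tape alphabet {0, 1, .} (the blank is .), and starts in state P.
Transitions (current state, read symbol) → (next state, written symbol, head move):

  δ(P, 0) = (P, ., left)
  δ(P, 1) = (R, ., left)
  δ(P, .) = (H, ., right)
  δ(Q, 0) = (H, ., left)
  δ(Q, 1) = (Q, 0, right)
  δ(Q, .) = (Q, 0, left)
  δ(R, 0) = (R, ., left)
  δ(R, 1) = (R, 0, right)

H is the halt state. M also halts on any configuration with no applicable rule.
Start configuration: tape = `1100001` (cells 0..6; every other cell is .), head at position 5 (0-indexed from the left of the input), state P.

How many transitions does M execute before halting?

6

P | 11000[0]1   read 0 → write ., move left, go to P
P | 1100[0].1   read 0 → write ., move left, go to P
P | 110[0]..1   read 0 → write ., move left, go to P
P | 11[0]...1   read 0 → write ., move left, go to P
P | 1[1]....1   read 1 → write ., move left, go to R
R | [1].....1   read 1 → write 0, move right, go to R
R | 0[.]....1
M halts after 6 transitions.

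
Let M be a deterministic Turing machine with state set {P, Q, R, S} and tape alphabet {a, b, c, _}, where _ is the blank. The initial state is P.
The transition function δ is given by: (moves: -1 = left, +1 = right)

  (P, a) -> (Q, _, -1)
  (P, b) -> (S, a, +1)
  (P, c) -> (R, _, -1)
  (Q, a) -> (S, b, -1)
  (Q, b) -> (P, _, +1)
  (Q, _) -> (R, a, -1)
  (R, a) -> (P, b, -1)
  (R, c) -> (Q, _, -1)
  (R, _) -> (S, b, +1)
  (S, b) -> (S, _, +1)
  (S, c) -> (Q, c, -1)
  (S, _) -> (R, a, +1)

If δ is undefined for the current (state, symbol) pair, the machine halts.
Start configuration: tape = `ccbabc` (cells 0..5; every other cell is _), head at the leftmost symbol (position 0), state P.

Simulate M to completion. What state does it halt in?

P | _[c]cbabc   read c → write _, move -1, go to R
R | [_]_cbabc   read _ → write b, move +1, go to S
S | b[_]cbabc   read _ → write a, move +1, go to R
R | ba[c]babc   read c → write _, move -1, go to Q
Q | b[a]_babc   read a → write b, move -1, go to S
S | [b]b_babc   read b → write _, move +1, go to S
S | _[b]_babc   read b → write _, move +1, go to S
S | __[_]babc   read _ → write a, move +1, go to R
R | __a[b]abc
No transition is defined for (R, b); M halts in state R.

R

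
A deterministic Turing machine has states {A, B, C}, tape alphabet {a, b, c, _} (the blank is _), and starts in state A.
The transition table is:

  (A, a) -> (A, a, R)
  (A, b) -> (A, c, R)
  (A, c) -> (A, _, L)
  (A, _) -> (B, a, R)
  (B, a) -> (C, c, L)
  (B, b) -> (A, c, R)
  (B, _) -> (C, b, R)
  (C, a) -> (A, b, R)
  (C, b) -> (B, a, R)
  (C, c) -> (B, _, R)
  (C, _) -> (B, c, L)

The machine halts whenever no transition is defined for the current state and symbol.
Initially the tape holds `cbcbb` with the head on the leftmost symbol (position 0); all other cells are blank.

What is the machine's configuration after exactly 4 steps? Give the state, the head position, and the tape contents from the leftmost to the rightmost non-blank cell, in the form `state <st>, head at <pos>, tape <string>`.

state B, head at 2, tape abacbb

state=A head=0 tape=_[c]bcbb   (A,c)→(A,_,L)
state=A head=-1 tape=[_]_bcbb   (A,_)→(B,a,R)
state=B head=0 tape=a[_]bcbb   (B,_)→(C,b,R)
state=C head=1 tape=ab[b]cbb   (C,b)→(B,a,R)
state=B head=2 tape=aba[c]bb
After 4 steps: state B, head at 2, tape abacbb.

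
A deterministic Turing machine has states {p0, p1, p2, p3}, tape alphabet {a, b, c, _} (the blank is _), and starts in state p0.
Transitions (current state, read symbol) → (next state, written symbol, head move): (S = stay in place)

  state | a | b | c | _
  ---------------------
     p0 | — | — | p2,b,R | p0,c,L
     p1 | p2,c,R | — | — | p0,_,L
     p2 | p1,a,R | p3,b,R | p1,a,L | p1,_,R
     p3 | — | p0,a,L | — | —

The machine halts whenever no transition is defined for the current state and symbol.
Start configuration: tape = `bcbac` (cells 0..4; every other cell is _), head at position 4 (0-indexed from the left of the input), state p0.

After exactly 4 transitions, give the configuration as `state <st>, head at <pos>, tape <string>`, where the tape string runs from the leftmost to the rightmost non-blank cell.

p0 | bcba[c]__   read c → write b, move R, go to p2
p2 | bcbab[_]_   read _ → write _, move R, go to p1
p1 | bcbab_[_]   read _ → write _, move L, go to p0
p0 | bcbab[_]_   read _ → write c, move L, go to p0
p0 | bcba[b]c_
After 4 steps: state p0, head at 4, tape bcbabc.

state p0, head at 4, tape bcbabc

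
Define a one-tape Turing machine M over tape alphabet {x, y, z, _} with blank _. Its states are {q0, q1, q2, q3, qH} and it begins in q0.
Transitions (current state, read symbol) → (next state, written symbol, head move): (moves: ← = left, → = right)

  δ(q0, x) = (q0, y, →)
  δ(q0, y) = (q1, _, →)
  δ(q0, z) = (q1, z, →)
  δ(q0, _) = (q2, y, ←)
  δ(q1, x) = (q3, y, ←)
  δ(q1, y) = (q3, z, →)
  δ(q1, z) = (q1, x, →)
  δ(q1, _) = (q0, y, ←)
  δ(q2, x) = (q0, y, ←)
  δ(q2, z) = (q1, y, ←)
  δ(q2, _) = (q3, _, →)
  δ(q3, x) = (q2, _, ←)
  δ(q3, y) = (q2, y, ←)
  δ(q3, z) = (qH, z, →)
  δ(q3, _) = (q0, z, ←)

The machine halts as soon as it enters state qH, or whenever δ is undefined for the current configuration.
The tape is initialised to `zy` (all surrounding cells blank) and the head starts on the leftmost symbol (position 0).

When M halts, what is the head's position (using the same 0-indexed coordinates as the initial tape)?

2

state=q0 head=0 tape=[z]y___   (q0,z)→(q1,z,→)
state=q1 head=1 tape=z[y]___   (q1,y)→(q3,z,→)
state=q3 head=2 tape=zz[_]__   (q3,_)→(q0,z,←)
state=q0 head=1 tape=z[z]z__   (q0,z)→(q1,z,→)
state=q1 head=2 tape=zz[z]__   (q1,z)→(q1,x,→)
state=q1 head=3 tape=zzx[_]_   (q1,_)→(q0,y,←)
state=q0 head=2 tape=zz[x]y_   (q0,x)→(q0,y,→)
state=q0 head=3 tape=zzy[y]_   (q0,y)→(q1,_,→)
state=q1 head=4 tape=zzy_[_]   (q1,_)→(q0,y,←)
state=q0 head=3 tape=zzy[_]y   (q0,_)→(q2,y,←)
state=q2 head=2 tape=zz[y]yy
At halt the head is at cell 2.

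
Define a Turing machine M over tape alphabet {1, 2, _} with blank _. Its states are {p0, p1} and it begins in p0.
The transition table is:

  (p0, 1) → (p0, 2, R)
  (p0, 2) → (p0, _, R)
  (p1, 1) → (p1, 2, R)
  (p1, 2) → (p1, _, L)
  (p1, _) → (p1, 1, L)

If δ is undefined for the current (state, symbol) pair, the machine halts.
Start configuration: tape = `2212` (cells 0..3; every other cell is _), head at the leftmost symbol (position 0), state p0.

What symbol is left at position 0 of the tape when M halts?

state=p0 head=0 tape=[2]212_   (p0,2)→(p0,_,R)
state=p0 head=1 tape=_[2]12_   (p0,2)→(p0,_,R)
state=p0 head=2 tape=__[1]2_   (p0,1)→(p0,2,R)
state=p0 head=3 tape=__2[2]_   (p0,2)→(p0,_,R)
state=p0 head=4 tape=__2_[_]
Cell 0 holds _ when M halts.

_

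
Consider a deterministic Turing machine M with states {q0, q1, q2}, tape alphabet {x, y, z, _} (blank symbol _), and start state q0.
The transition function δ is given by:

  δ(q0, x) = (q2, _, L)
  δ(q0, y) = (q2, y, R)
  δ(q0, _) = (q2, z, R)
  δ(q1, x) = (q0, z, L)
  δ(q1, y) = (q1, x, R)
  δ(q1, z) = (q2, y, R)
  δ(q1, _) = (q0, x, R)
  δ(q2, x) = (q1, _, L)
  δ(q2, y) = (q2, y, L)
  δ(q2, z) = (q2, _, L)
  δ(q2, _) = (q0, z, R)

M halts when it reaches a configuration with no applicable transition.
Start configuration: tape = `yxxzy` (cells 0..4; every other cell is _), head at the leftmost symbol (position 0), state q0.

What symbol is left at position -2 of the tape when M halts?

q0 | __[y]xxzy   read y → write y, move R, go to q2
q2 | __y[x]xzy   read x → write _, move L, go to q1
q1 | __[y]_xzy   read y → write x, move R, go to q1
q1 | __x[_]xzy   read _ → write x, move R, go to q0
q0 | __xx[x]zy   read x → write _, move L, go to q2
q2 | __x[x]_zy   read x → write _, move L, go to q1
q1 | __[x]__zy   read x → write z, move L, go to q0
q0 | _[_]z__zy   read _ → write z, move R, go to q2
q2 | _z[z]__zy   read z → write _, move L, go to q2
q2 | _[z]___zy   read z → write _, move L, go to q2
q2 | [_]____zy   read _ → write z, move R, go to q0
q0 | z[_]___zy   read _ → write z, move R, go to q2
q2 | zz[_]__zy   read _ → write z, move R, go to q0
q0 | zzz[_]_zy   read _ → write z, move R, go to q2
q2 | zzzz[_]zy   read _ → write z, move R, go to q0
q0 | zzzzz[z]y
Cell -2 holds z when M halts.

z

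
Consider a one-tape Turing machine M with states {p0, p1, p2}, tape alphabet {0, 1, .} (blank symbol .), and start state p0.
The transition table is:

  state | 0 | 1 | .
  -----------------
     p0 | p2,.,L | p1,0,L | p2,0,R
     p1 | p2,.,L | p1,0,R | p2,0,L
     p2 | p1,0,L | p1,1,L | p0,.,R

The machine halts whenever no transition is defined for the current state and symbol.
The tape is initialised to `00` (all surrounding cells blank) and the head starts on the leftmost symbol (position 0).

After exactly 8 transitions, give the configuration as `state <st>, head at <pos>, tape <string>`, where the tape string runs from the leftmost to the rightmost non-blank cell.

state p1, head at 0, tape 00

p0 | .[0]0   read 0 → write ., move L, go to p2
p2 | [.].0   read . → write ., move R, go to p0
p0 | .[.]0   read . → write 0, move R, go to p2
p2 | .0[0]   read 0 → write 0, move L, go to p1
p1 | .[0]0   read 0 → write ., move L, go to p2
p2 | [.].0   read . → write ., move R, go to p0
p0 | .[.]0   read . → write 0, move R, go to p2
p2 | .0[0]   read 0 → write 0, move L, go to p1
p1 | .[0]0
After 8 steps: state p1, head at 0, tape 00.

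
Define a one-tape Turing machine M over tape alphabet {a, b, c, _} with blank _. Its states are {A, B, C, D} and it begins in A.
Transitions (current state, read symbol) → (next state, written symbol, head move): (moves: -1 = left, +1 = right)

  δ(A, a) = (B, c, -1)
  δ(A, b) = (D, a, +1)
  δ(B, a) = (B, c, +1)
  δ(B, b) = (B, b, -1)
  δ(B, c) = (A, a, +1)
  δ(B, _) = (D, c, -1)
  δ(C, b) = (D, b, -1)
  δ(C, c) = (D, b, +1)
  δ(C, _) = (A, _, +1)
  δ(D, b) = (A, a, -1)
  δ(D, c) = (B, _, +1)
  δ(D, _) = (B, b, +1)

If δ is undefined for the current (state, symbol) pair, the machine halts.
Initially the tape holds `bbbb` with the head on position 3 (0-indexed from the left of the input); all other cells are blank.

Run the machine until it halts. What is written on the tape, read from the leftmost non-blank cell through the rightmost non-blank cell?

bccaa_ca

A | __bbb[b]___   read b → write a, move +1, go to D
D | __bbba[_]__   read _ → write b, move +1, go to B
B | __bbbab[_]_   read _ → write c, move -1, go to D
D | __bbba[b]c_   read b → write a, move -1, go to A
A | __bbb[a]ac_   read a → write c, move -1, go to B
B | __bb[b]cac_   read b → write b, move -1, go to B
B | __b[b]bcac_   read b → write b, move -1, go to B
B | __[b]bbcac_   read b → write b, move -1, go to B
B | _[_]bbbcac_   read _ → write c, move -1, go to D
D | [_]cbbbcac_   read _ → write b, move +1, go to B
B | b[c]bbbcac_   read c → write a, move +1, go to A
A | ba[b]bbcac_   read b → write a, move +1, go to D
D | baa[b]bcac_   read b → write a, move -1, go to A
A | ba[a]abcac_   read a → write c, move -1, go to B
B | b[a]cabcac_   read a → write c, move +1, go to B
B | bc[c]abcac_   read c → write a, move +1, go to A
A | bca[a]bcac_   read a → write c, move -1, go to B
B | bc[a]cbcac_   read a → write c, move +1, go to B
B | bcc[c]bcac_   read c → write a, move +1, go to A
A | bcca[b]cac_   read b → write a, move +1, go to D
D | bccaa[c]ac_   read c → write _, move +1, go to B
B | bccaa_[a]c_   read a → write c, move +1, go to B
B | bccaa_c[c]_   read c → write a, move +1, go to A
A | bccaa_ca[_]
The non-blank tape span at halt is bccaa_ca.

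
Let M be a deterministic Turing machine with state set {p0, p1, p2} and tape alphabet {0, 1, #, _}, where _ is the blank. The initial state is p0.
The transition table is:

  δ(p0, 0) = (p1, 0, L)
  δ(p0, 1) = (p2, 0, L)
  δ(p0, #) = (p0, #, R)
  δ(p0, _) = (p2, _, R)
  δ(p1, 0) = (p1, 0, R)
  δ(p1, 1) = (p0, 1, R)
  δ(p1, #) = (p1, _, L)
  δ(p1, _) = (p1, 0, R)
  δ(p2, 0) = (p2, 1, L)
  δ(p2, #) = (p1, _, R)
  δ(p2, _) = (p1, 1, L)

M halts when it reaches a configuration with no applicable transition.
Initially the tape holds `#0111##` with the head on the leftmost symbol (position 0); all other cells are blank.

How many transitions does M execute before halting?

state=p0 head=0 tape=_[#]0111##   (p0,#)→(p0,#,R)
state=p0 head=1 tape=_#[0]111##   (p0,0)→(p1,0,L)
state=p1 head=0 tape=_[#]0111##   (p1,#)→(p1,_,L)
state=p1 head=-1 tape=[_]_0111##   (p1,_)→(p1,0,R)
state=p1 head=0 tape=0[_]0111##   (p1,_)→(p1,0,R)
state=p1 head=1 tape=00[0]111##   (p1,0)→(p1,0,R)
state=p1 head=2 tape=000[1]11##   (p1,1)→(p0,1,R)
state=p0 head=3 tape=0001[1]1##   (p0,1)→(p2,0,L)
state=p2 head=2 tape=000[1]01##
M halts after 8 transitions.

8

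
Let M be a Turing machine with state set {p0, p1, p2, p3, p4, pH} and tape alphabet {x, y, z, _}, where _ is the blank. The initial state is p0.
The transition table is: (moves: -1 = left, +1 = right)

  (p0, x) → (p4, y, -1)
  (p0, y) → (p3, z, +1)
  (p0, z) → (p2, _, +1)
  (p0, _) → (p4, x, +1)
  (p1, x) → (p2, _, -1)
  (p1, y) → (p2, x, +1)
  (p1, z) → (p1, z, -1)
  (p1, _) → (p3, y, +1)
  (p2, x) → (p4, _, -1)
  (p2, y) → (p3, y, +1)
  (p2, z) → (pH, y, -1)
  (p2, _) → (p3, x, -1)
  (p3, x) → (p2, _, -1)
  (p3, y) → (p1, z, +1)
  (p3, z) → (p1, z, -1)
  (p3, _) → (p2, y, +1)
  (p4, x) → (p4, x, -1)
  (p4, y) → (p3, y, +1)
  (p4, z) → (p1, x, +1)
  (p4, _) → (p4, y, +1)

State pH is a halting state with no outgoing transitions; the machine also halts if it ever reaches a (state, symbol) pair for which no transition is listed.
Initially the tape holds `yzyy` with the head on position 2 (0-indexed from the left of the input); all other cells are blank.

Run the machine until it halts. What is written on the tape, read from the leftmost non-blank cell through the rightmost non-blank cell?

yzzzyy

p0 | yz[y]y___   read y → write z, move +1, go to p3
p3 | yzz[y]___   read y → write z, move +1, go to p1
p1 | yzzz[_]__   read _ → write y, move +1, go to p3
p3 | yzzzy[_]_   read _ → write y, move +1, go to p2
p2 | yzzzyy[_]   read _ → write x, move -1, go to p3
p3 | yzzzy[y]x   read y → write z, move +1, go to p1
p1 | yzzzyz[x]   read x → write _, move -1, go to p2
p2 | yzzzy[z]_   read z → write y, move -1, go to pH
pH | yzzz[y]y_
The non-blank tape span at halt is yzzzyy.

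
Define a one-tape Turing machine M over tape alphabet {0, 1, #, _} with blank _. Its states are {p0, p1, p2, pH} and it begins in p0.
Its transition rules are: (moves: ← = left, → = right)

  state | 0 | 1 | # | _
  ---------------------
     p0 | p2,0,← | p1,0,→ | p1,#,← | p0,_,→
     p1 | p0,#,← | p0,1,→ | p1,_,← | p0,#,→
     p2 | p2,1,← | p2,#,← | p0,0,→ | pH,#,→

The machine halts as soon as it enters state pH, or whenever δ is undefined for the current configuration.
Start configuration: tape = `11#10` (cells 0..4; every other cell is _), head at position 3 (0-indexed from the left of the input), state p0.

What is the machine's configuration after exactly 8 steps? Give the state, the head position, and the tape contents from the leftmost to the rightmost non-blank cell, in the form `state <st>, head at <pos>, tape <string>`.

state p2, head at -1, tape ##10#

p0 | _11#[1]0   read 1 → write 0, move →, go to p1
p1 | _11#0[0]   read 0 → write #, move ←, go to p0
p0 | _11#[0]#   read 0 → write 0, move ←, go to p2
p2 | _11[#]0#   read # → write 0, move →, go to p0
p0 | _110[0]#   read 0 → write 0, move ←, go to p2
p2 | _11[0]0#   read 0 → write 1, move ←, go to p2
p2 | _1[1]10#   read 1 → write #, move ←, go to p2
p2 | _[1]#10#   read 1 → write #, move ←, go to p2
p2 | [_]##10#
After 8 steps: state p2, head at -1, tape ##10#.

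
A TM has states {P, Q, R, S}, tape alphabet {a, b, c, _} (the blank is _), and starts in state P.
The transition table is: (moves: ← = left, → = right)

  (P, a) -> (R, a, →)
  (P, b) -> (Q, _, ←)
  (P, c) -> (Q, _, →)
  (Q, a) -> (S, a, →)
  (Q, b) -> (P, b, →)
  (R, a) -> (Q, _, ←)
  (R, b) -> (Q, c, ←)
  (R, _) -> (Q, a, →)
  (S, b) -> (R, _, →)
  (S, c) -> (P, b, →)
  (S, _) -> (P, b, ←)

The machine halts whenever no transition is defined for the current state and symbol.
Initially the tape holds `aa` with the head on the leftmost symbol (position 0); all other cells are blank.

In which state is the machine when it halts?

P

state=P head=0 tape=[a]a_   (P,a)→(R,a,→)
state=R head=1 tape=a[a]_   (R,a)→(Q,_,←)
state=Q head=0 tape=[a]__   (Q,a)→(S,a,→)
state=S head=1 tape=a[_]_   (S,_)→(P,b,←)
state=P head=0 tape=[a]b_   (P,a)→(R,a,→)
state=R head=1 tape=a[b]_   (R,b)→(Q,c,←)
state=Q head=0 tape=[a]c_   (Q,a)→(S,a,→)
state=S head=1 tape=a[c]_   (S,c)→(P,b,→)
state=P head=2 tape=ab[_]
No transition is defined for (P, _); M halts in state P.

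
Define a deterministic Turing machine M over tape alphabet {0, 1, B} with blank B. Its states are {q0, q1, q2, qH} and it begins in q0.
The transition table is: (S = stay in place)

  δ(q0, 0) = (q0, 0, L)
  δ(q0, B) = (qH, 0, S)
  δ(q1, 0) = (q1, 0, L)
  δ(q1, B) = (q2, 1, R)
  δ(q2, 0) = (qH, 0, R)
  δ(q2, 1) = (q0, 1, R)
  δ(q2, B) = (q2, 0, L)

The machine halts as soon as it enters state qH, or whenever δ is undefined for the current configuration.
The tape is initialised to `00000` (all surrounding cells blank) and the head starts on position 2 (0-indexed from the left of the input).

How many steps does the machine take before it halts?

q0 | B00[0]00   read 0 → write 0, move L, go to q0
q0 | B0[0]000   read 0 → write 0, move L, go to q0
q0 | B[0]0000   read 0 → write 0, move L, go to q0
q0 | [B]00000   read B → write 0, move S, go to qH
qH | [0]00000
M halts after 4 transitions.

4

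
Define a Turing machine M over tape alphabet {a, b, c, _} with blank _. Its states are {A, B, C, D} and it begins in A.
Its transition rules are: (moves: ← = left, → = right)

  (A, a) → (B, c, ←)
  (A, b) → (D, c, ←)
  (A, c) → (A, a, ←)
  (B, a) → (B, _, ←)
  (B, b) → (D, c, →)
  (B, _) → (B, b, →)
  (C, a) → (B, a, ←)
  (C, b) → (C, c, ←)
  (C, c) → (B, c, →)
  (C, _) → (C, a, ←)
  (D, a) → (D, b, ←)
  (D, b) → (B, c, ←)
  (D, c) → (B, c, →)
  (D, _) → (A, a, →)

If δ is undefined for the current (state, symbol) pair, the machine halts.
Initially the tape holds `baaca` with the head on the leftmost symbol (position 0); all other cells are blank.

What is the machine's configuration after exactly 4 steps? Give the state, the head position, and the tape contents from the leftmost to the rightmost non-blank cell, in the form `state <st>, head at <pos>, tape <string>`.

state B, head at -2, tape caaaca

A | __[b]aaca   read b → write c, move ←, go to D
D | _[_]caaca   read _ → write a, move →, go to A
A | _a[c]aaca   read c → write a, move ←, go to A
A | _[a]aaaca   read a → write c, move ←, go to B
B | [_]caaaca
After 4 steps: state B, head at -2, tape caaaca.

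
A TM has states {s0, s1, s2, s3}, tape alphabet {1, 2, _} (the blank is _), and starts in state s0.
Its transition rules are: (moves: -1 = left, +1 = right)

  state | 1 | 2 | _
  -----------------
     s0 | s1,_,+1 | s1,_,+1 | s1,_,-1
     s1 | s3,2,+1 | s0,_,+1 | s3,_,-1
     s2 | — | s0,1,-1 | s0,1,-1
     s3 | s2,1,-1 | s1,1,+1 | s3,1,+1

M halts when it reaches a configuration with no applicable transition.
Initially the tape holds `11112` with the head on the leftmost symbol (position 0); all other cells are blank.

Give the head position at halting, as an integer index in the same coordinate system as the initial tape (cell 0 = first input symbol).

0

s0 | __[1]1112   read 1 → write _, move +1, go to s1
s1 | ___[1]112   read 1 → write 2, move +1, go to s3
s3 | ___2[1]12   read 1 → write 1, move -1, go to s2
s2 | ___[2]112   read 2 → write 1, move -1, go to s0
s0 | __[_]1112   read _ → write _, move -1, go to s1
s1 | _[_]_1112   read _ → write _, move -1, go to s3
s3 | [_]__1112   read _ → write 1, move +1, go to s3
s3 | 1[_]_1112   read _ → write 1, move +1, go to s3
s3 | 11[_]1112   read _ → write 1, move +1, go to s3
s3 | 111[1]112   read 1 → write 1, move -1, go to s2
s2 | 11[1]1112
At halt the head is at cell 0.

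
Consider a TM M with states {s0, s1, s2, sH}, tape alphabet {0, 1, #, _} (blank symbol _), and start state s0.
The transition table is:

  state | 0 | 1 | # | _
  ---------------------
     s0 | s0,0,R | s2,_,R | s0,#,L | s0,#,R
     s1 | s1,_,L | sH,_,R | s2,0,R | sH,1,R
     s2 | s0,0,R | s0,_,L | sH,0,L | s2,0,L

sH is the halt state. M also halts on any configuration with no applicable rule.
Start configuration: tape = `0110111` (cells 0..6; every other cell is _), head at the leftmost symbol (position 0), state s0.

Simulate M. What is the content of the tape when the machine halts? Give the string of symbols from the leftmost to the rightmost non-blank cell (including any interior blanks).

0##0#000

s0 | [0]110111_   read 0 → write 0, move R, go to s0
s0 | 0[1]10111_   read 1 → write _, move R, go to s2
s2 | 0_[1]0111_   read 1 → write _, move L, go to s0
s0 | 0[_]_0111_   read _ → write #, move R, go to s0
s0 | 0#[_]0111_   read _ → write #, move R, go to s0
s0 | 0##[0]111_   read 0 → write 0, move R, go to s0
s0 | 0##0[1]11_   read 1 → write _, move R, go to s2
s2 | 0##0_[1]1_   read 1 → write _, move L, go to s0
s0 | 0##0[_]_1_   read _ → write #, move R, go to s0
s0 | 0##0#[_]1_   read _ → write #, move R, go to s0
s0 | 0##0##[1]_   read 1 → write _, move R, go to s2
s2 | 0##0##_[_]   read _ → write 0, move L, go to s2
s2 | 0##0##[_]0   read _ → write 0, move L, go to s2
s2 | 0##0#[#]00   read # → write 0, move L, go to sH
sH | 0##0[#]000
The non-blank tape span at halt is 0##0#000.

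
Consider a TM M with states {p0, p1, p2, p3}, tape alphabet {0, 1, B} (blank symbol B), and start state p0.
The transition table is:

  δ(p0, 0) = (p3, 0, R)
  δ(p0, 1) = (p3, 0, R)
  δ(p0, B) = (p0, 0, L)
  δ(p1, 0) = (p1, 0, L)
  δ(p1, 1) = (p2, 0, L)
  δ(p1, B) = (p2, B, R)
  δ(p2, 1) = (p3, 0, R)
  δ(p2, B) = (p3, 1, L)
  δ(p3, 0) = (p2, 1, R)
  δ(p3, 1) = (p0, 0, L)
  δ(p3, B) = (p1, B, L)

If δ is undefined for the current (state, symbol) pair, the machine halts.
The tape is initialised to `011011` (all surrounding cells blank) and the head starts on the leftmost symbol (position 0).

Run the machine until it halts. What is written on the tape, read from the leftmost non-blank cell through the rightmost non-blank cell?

0101000

p0 | [0]11011BB   read 0 → write 0, move R, go to p3
p3 | 0[1]1011BB   read 1 → write 0, move L, go to p0
p0 | [0]01011BB   read 0 → write 0, move R, go to p3
p3 | 0[0]1011BB   read 0 → write 1, move R, go to p2
p2 | 01[1]011BB   read 1 → write 0, move R, go to p3
p3 | 010[0]11BB   read 0 → write 1, move R, go to p2
p2 | 0101[1]1BB   read 1 → write 0, move R, go to p3
p3 | 01010[1]BB   read 1 → write 0, move L, go to p0
p0 | 0101[0]0BB   read 0 → write 0, move R, go to p3
p3 | 01010[0]BB   read 0 → write 1, move R, go to p2
p2 | 010101[B]B   read B → write 1, move L, go to p3
p3 | 01010[1]1B   read 1 → write 0, move L, go to p0
p0 | 0101[0]01B   read 0 → write 0, move R, go to p3
p3 | 01010[0]1B   read 0 → write 1, move R, go to p2
p2 | 010101[1]B   read 1 → write 0, move R, go to p3
p3 | 0101010[B]   read B → write B, move L, go to p1
p1 | 010101[0]B   read 0 → write 0, move L, go to p1
p1 | 01010[1]0B   read 1 → write 0, move L, go to p2
p2 | 0101[0]00B
The non-blank tape span at halt is 0101000.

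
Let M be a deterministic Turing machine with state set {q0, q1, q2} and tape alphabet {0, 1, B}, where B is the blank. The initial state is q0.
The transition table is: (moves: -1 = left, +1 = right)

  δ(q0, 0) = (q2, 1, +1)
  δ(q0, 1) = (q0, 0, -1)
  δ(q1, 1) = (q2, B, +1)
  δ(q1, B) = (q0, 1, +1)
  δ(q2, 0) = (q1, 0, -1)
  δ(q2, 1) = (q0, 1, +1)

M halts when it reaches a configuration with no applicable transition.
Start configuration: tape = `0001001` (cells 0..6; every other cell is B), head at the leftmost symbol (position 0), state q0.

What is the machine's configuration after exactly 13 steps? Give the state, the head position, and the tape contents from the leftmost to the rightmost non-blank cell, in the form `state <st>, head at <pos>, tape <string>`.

state=q0 head=0 tape=[0]001001   (q0,0)→(q2,1,+1)
state=q2 head=1 tape=1[0]01001   (q2,0)→(q1,0,-1)
state=q1 head=0 tape=[1]001001   (q1,1)→(q2,B,+1)
state=q2 head=1 tape=B[0]01001   (q2,0)→(q1,0,-1)
state=q1 head=0 tape=[B]001001   (q1,B)→(q0,1,+1)
state=q0 head=1 tape=1[0]01001   (q0,0)→(q2,1,+1)
state=q2 head=2 tape=11[0]1001   (q2,0)→(q1,0,-1)
state=q1 head=1 tape=1[1]01001   (q1,1)→(q2,B,+1)
state=q2 head=2 tape=1B[0]1001   (q2,0)→(q1,0,-1)
state=q1 head=1 tape=1[B]01001   (q1,B)→(q0,1,+1)
state=q0 head=2 tape=11[0]1001   (q0,0)→(q2,1,+1)
state=q2 head=3 tape=111[1]001   (q2,1)→(q0,1,+1)
state=q0 head=4 tape=1111[0]01   (q0,0)→(q2,1,+1)
state=q2 head=5 tape=11111[0]1
After 13 steps: state q2, head at 5, tape 1111101.

state q2, head at 5, tape 1111101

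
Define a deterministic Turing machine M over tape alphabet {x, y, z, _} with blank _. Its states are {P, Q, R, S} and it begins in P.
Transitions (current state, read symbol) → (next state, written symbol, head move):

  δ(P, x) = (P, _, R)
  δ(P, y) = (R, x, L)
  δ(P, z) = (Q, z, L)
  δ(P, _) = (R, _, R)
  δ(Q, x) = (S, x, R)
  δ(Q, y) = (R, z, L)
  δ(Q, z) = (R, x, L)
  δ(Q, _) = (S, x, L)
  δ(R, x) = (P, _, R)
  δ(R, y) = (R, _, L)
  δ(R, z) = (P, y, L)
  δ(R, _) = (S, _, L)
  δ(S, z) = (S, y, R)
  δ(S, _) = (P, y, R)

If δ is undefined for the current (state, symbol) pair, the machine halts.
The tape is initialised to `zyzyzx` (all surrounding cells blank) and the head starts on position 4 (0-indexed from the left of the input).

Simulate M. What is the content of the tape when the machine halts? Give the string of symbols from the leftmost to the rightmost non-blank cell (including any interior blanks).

yyyyxzzx

state=P head=4 tape=__zyzy[z]x   (P,z)→(Q,z,L)
state=Q head=3 tape=__zyz[y]zx   (Q,y)→(R,z,L)
state=R head=2 tape=__zy[z]zzx   (R,z)→(P,y,L)
state=P head=1 tape=__z[y]yzzx   (P,y)→(R,x,L)
state=R head=0 tape=__[z]xyzzx   (R,z)→(P,y,L)
state=P head=-1 tape=_[_]yxyzzx   (P,_)→(R,_,R)
state=R head=0 tape=__[y]xyzzx   (R,y)→(R,_,L)
state=R head=-1 tape=_[_]_xyzzx   (R,_)→(S,_,L)
state=S head=-2 tape=[_]__xyzzx   (S,_)→(P,y,R)
state=P head=-1 tape=y[_]_xyzzx   (P,_)→(R,_,R)
state=R head=0 tape=y_[_]xyzzx   (R,_)→(S,_,L)
state=S head=-1 tape=y[_]_xyzzx   (S,_)→(P,y,R)
state=P head=0 tape=yy[_]xyzzx   (P,_)→(R,_,R)
state=R head=1 tape=yy_[x]yzzx   (R,x)→(P,_,R)
state=P head=2 tape=yy__[y]zzx   (P,y)→(R,x,L)
state=R head=1 tape=yy_[_]xzzx   (R,_)→(S,_,L)
state=S head=0 tape=yy[_]_xzzx   (S,_)→(P,y,R)
state=P head=1 tape=yyy[_]xzzx   (P,_)→(R,_,R)
state=R head=2 tape=yyy_[x]zzx   (R,x)→(P,_,R)
state=P head=3 tape=yyy__[z]zx   (P,z)→(Q,z,L)
state=Q head=2 tape=yyy_[_]zzx   (Q,_)→(S,x,L)
state=S head=1 tape=yyy[_]xzzx   (S,_)→(P,y,R)
state=P head=2 tape=yyyy[x]zzx   (P,x)→(P,_,R)
state=P head=3 tape=yyyy_[z]zx   (P,z)→(Q,z,L)
state=Q head=2 tape=yyyy[_]zzx   (Q,_)→(S,x,L)
state=S head=1 tape=yyy[y]xzzx
The non-blank tape span at halt is yyyyxzzx.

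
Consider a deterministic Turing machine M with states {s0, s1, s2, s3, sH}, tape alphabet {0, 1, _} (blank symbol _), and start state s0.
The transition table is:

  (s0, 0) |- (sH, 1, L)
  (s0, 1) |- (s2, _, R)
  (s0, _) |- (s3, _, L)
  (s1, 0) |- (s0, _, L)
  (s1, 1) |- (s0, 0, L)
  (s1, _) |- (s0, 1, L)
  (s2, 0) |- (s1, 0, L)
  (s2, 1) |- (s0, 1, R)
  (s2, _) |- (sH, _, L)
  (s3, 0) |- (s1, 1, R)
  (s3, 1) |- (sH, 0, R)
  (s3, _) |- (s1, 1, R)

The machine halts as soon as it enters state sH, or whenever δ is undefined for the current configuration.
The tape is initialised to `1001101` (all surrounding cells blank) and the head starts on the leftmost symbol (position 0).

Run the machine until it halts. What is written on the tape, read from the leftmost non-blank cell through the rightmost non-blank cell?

s0 | __[1]001101   read 1 → write _, move R, go to s2
s2 | ___[0]01101   read 0 → write 0, move L, go to s1
s1 | __[_]001101   read _ → write 1, move L, go to s0
s0 | _[_]1001101   read _ → write _, move L, go to s3
s3 | [_]_1001101   read _ → write 1, move R, go to s1
s1 | 1[_]1001101   read _ → write 1, move L, go to s0
s0 | [1]11001101   read 1 → write _, move R, go to s2
s2 | _[1]1001101   read 1 → write 1, move R, go to s0
s0 | _1[1]001101   read 1 → write _, move R, go to s2
s2 | _1_[0]01101   read 0 → write 0, move L, go to s1
s1 | _1[_]001101   read _ → write 1, move L, go to s0
s0 | _[1]1001101   read 1 → write _, move R, go to s2
s2 | __[1]001101   read 1 → write 1, move R, go to s0
s0 | __1[0]01101   read 0 → write 1, move L, go to sH
sH | __[1]101101
The non-blank tape span at halt is 1101101.

1101101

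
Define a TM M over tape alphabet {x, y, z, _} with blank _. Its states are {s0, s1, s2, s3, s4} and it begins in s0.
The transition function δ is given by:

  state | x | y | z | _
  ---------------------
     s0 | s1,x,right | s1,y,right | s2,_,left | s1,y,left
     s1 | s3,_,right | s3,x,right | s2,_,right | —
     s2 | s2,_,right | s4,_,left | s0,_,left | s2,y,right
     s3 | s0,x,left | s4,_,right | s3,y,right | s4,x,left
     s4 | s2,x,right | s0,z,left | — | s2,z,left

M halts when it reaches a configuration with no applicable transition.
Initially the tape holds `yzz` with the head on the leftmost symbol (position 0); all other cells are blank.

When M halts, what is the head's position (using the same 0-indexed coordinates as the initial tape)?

2

s0 | [y]zz   read y → write y, move right, go to s1
s1 | y[z]z   read z → write _, move right, go to s2
s2 | y_[z]   read z → write _, move left, go to s0
s0 | y[_]_   read _ → write y, move left, go to s1
s1 | [y]y_   read y → write x, move right, go to s3
s3 | x[y]_   read y → write _, move right, go to s4
s4 | x_[_]   read _ → write z, move left, go to s2
s2 | x[_]z   read _ → write y, move right, go to s2
s2 | xy[z]   read z → write _, move left, go to s0
s0 | x[y]_   read y → write y, move right, go to s1
s1 | xy[_]
At halt the head is at cell 2.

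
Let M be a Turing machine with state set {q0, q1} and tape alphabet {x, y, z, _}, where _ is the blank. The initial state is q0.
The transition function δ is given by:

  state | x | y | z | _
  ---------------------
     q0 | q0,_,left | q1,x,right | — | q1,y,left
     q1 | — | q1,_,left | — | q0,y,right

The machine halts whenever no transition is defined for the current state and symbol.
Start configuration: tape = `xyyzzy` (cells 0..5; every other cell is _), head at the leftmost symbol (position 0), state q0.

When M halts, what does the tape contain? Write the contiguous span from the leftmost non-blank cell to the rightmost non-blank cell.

q0 | __[x]yyzzy   read x → write _, move left, go to q0
q0 | _[_]_yyzzy   read _ → write y, move left, go to q1
q1 | [_]y_yyzzy   read _ → write y, move right, go to q0
q0 | y[y]_yyzzy   read y → write x, move right, go to q1
q1 | yx[_]yyzzy   read _ → write y, move right, go to q0
q0 | yxy[y]yzzy   read y → write x, move right, go to q1
q1 | yxyx[y]zzy   read y → write _, move left, go to q1
q1 | yxy[x]_zzy
The non-blank tape span at halt is yxyx_zzy.

yxyx_zzy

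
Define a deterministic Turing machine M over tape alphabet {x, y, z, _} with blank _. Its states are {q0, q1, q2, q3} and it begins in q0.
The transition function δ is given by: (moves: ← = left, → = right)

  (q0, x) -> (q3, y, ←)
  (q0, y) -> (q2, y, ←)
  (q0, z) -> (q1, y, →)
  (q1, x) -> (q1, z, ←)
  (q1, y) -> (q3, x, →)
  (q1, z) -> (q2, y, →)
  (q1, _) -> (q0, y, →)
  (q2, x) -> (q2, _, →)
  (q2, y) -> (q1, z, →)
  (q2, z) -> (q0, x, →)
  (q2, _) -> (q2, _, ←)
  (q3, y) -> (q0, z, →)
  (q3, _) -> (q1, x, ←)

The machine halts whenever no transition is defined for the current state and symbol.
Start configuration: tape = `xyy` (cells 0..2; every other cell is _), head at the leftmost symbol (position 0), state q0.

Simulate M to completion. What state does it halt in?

q0 | __[x]yy__   read x → write y, move ←, go to q3
q3 | _[_]yyy__   read _ → write x, move ←, go to q1
q1 | [_]xyyy__   read _ → write y, move →, go to q0
q0 | y[x]yyy__   read x → write y, move ←, go to q3
q3 | [y]yyyy__   read y → write z, move →, go to q0
q0 | z[y]yyy__   read y → write y, move ←, go to q2
q2 | [z]yyyy__   read z → write x, move →, go to q0
q0 | x[y]yyy__   read y → write y, move ←, go to q2
q2 | [x]yyyy__   read x → write _, move →, go to q2
q2 | _[y]yyy__   read y → write z, move →, go to q1
q1 | _z[y]yy__   read y → write x, move →, go to q3
q3 | _zx[y]y__   read y → write z, move →, go to q0
q0 | _zxz[y]__   read y → write y, move ←, go to q2
q2 | _zx[z]y__   read z → write x, move →, go to q0
q0 | _zxx[y]__   read y → write y, move ←, go to q2
q2 | _zx[x]y__   read x → write _, move →, go to q2
q2 | _zx_[y]__   read y → write z, move →, go to q1
q1 | _zx_z[_]_   read _ → write y, move →, go to q0
q0 | _zx_zy[_]
No transition is defined for (q0, _); M halts in state q0.

q0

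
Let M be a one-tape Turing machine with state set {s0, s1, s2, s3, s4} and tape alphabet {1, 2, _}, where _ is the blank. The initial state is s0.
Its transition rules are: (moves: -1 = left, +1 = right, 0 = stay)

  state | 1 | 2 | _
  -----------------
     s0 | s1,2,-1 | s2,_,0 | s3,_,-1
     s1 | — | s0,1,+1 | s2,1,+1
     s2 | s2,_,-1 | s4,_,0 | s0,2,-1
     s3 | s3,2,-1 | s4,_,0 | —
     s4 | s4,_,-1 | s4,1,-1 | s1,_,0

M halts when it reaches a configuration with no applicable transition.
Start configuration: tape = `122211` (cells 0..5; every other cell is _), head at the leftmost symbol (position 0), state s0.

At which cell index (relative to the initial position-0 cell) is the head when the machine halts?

state=s0 head=0 tape=____[1]22211   (s0,1)→(s1,2,-1)
state=s1 head=-1 tape=___[_]222211   (s1,_)→(s2,1,+1)
state=s2 head=0 tape=___1[2]22211   (s2,2)→(s4,_,0)
state=s4 head=0 tape=___1[_]22211   (s4,_)→(s1,_,0)
state=s1 head=0 tape=___1[_]22211   (s1,_)→(s2,1,+1)
state=s2 head=1 tape=___11[2]2211   (s2,2)→(s4,_,0)
state=s4 head=1 tape=___11[_]2211   (s4,_)→(s1,_,0)
state=s1 head=1 tape=___11[_]2211   (s1,_)→(s2,1,+1)
state=s2 head=2 tape=___111[2]211   (s2,2)→(s4,_,0)
state=s4 head=2 tape=___111[_]211   (s4,_)→(s1,_,0)
state=s1 head=2 tape=___111[_]211   (s1,_)→(s2,1,+1)
state=s2 head=3 tape=___1111[2]11   (s2,2)→(s4,_,0)
state=s4 head=3 tape=___1111[_]11   (s4,_)→(s1,_,0)
state=s1 head=3 tape=___1111[_]11   (s1,_)→(s2,1,+1)
state=s2 head=4 tape=___11111[1]1   (s2,1)→(s2,_,-1)
state=s2 head=3 tape=___1111[1]_1   (s2,1)→(s2,_,-1)
state=s2 head=2 tape=___111[1]__1   (s2,1)→(s2,_,-1)
state=s2 head=1 tape=___11[1]___1   (s2,1)→(s2,_,-1)
state=s2 head=0 tape=___1[1]____1   (s2,1)→(s2,_,-1)
state=s2 head=-1 tape=___[1]_____1   (s2,1)→(s2,_,-1)
state=s2 head=-2 tape=__[_]______1   (s2,_)→(s0,2,-1)
state=s0 head=-3 tape=_[_]2______1   (s0,_)→(s3,_,-1)
state=s3 head=-4 tape=[_]_2______1
At halt the head is at cell -4.

-4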